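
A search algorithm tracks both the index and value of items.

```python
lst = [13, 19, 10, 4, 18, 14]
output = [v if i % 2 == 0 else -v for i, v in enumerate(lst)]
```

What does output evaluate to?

Step 1: For each (i, v), keep v if i is even, negate if odd:
  i=0 (even): keep 13
  i=1 (odd): negate to -19
  i=2 (even): keep 10
  i=3 (odd): negate to -4
  i=4 (even): keep 18
  i=5 (odd): negate to -14
Therefore output = [13, -19, 10, -4, 18, -14].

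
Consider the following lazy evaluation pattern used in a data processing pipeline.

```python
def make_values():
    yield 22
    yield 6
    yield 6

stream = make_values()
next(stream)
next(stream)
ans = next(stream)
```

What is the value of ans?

Step 1: make_values() creates a generator.
Step 2: next(stream) yields 22 (consumed and discarded).
Step 3: next(stream) yields 6 (consumed and discarded).
Step 4: next(stream) yields 6, assigned to ans.
Therefore ans = 6.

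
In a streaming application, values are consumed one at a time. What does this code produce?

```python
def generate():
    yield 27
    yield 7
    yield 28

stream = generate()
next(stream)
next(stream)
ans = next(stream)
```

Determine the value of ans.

Step 1: generate() creates a generator.
Step 2: next(stream) yields 27 (consumed and discarded).
Step 3: next(stream) yields 7 (consumed and discarded).
Step 4: next(stream) yields 28, assigned to ans.
Therefore ans = 28.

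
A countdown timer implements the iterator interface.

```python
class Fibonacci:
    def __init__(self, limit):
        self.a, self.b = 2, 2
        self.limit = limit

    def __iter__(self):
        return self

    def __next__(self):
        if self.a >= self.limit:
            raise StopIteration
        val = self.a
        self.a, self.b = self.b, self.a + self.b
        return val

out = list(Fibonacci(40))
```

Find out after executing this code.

Step 1: Fibonacci-like sequence (a=2, b=2) until >= 40:
  Yield 2, then a,b = 2,4
  Yield 2, then a,b = 4,6
  Yield 4, then a,b = 6,10
  Yield 6, then a,b = 10,16
  Yield 10, then a,b = 16,26
  Yield 16, then a,b = 26,42
  Yield 26, then a,b = 42,68
Step 2: 42 >= 40, stop.
Therefore out = [2, 2, 4, 6, 10, 16, 26].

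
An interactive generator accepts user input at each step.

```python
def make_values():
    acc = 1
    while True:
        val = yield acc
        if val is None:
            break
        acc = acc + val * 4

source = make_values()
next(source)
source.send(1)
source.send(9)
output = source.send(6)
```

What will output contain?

Step 1: next() -> yield acc=1.
Step 2: send(1) -> val=1, acc = 1 + 1*4 = 5, yield 5.
Step 3: send(9) -> val=9, acc = 5 + 9*4 = 41, yield 41.
Step 4: send(6) -> val=6, acc = 41 + 6*4 = 65, yield 65.
Therefore output = 65.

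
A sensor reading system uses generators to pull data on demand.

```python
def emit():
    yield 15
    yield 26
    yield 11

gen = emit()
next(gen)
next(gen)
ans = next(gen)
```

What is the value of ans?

Step 1: emit() creates a generator.
Step 2: next(gen) yields 15 (consumed and discarded).
Step 3: next(gen) yields 26 (consumed and discarded).
Step 4: next(gen) yields 11, assigned to ans.
Therefore ans = 11.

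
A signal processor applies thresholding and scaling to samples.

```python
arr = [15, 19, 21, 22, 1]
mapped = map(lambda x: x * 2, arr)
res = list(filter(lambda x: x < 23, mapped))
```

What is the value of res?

Step 1: Map x * 2:
  15 -> 30
  19 -> 38
  21 -> 42
  22 -> 44
  1 -> 2
Step 2: Filter for < 23:
  30: removed
  38: removed
  42: removed
  44: removed
  2: kept
Therefore res = [2].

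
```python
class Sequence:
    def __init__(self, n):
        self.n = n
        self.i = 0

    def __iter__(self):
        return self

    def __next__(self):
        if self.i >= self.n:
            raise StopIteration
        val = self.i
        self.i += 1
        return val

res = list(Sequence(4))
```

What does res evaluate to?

Step 1: Sequence(4) creates an iterator counting 0 to 3.
Step 2: list() consumes all values: [0, 1, 2, 3].
Therefore res = [0, 1, 2, 3].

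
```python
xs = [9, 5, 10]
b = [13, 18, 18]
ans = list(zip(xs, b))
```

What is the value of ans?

Step 1: zip pairs elements at same index:
  Index 0: (9, 13)
  Index 1: (5, 18)
  Index 2: (10, 18)
Therefore ans = [(9, 13), (5, 18), (10, 18)].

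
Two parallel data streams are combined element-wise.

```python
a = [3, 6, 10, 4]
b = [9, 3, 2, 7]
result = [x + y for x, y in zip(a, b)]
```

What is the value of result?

Step 1: Add corresponding elements:
  3 + 9 = 12
  6 + 3 = 9
  10 + 2 = 12
  4 + 7 = 11
Therefore result = [12, 9, 12, 11].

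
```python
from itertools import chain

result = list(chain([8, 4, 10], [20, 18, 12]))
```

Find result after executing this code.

Step 1: chain() concatenates iterables: [8, 4, 10] + [20, 18, 12].
Therefore result = [8, 4, 10, 20, 18, 12].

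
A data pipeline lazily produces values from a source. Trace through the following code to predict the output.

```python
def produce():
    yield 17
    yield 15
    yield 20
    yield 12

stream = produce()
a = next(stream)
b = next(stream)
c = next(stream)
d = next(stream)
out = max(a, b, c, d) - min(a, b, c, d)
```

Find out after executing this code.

Step 1: Create generator and consume all values:
  a = next(stream) = 17
  b = next(stream) = 15
  c = next(stream) = 20
  d = next(stream) = 12
Step 2: max = 20, min = 12, out = 20 - 12 = 8.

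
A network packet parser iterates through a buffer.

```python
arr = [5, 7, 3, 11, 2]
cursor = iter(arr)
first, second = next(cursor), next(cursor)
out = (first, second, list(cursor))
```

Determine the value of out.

Step 1: Create iterator over [5, 7, 3, 11, 2].
Step 2: first = 5, second = 7.
Step 3: Remaining elements: [3, 11, 2].
Therefore out = (5, 7, [3, 11, 2]).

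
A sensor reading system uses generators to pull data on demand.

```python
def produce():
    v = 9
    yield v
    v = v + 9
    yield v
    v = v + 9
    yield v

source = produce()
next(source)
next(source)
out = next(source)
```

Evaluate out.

Step 1: Trace through generator execution:
  Yield 1: v starts at 9, yield 9
  Yield 2: v = 9 + 9 = 18, yield 18
  Yield 3: v = 18 + 9 = 27, yield 27
Step 2: First next() gets 9, second next() gets the second value, third next() yields 27.
Therefore out = 27.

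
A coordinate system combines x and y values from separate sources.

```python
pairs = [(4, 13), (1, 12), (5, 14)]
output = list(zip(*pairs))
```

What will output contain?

Step 1: zip(*pairs) transposes: unzips [(4, 13), (1, 12), (5, 14)] into separate sequences.
Step 2: First elements: (4, 1, 5), second elements: (13, 12, 14).
Therefore output = [(4, 1, 5), (13, 12, 14)].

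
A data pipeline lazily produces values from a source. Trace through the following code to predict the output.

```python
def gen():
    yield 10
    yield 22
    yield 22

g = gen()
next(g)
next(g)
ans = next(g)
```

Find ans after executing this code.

Step 1: gen() creates a generator.
Step 2: next(g) yields 10 (consumed and discarded).
Step 3: next(g) yields 22 (consumed and discarded).
Step 4: next(g) yields 22, assigned to ans.
Therefore ans = 22.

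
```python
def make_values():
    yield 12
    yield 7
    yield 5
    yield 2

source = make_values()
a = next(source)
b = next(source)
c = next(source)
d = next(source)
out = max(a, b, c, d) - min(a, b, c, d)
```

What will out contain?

Step 1: Create generator and consume all values:
  a = next(source) = 12
  b = next(source) = 7
  c = next(source) = 5
  d = next(source) = 2
Step 2: max = 12, min = 2, out = 12 - 2 = 10.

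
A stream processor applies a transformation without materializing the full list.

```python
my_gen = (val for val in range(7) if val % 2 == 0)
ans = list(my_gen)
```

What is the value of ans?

Step 1: Filter range(7) keeping only even values:
  val=0: even, included
  val=1: odd, excluded
  val=2: even, included
  val=3: odd, excluded
  val=4: even, included
  val=5: odd, excluded
  val=6: even, included
Therefore ans = [0, 2, 4, 6].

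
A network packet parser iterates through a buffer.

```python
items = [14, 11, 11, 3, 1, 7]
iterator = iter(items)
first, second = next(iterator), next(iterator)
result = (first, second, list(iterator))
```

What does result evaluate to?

Step 1: Create iterator over [14, 11, 11, 3, 1, 7].
Step 2: first = 14, second = 11.
Step 3: Remaining elements: [11, 3, 1, 7].
Therefore result = (14, 11, [11, 3, 1, 7]).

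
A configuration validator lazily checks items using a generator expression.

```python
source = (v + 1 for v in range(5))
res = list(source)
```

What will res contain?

Step 1: For each v in range(5), compute v+1:
  v=0: 0+1 = 1
  v=1: 1+1 = 2
  v=2: 2+1 = 3
  v=3: 3+1 = 4
  v=4: 4+1 = 5
Therefore res = [1, 2, 3, 4, 5].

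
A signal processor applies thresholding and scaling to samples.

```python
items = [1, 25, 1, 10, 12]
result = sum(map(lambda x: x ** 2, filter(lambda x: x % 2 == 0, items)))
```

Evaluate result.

Step 1: Filter even numbers from [1, 25, 1, 10, 12]: [10, 12]
Step 2: Square each: [100, 144]
Step 3: Sum = 244.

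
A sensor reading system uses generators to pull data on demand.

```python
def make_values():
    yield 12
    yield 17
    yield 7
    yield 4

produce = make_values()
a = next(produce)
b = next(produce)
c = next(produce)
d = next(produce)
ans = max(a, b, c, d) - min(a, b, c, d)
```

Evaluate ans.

Step 1: Create generator and consume all values:
  a = next(produce) = 12
  b = next(produce) = 17
  c = next(produce) = 7
  d = next(produce) = 4
Step 2: max = 17, min = 4, ans = 17 - 4 = 13.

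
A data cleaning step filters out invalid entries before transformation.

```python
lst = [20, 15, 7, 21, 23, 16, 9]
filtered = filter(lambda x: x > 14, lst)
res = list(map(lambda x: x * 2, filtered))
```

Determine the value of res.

Step 1: Filter lst for elements > 14:
  20: kept
  15: kept
  7: removed
  21: kept
  23: kept
  16: kept
  9: removed
Step 2: Map x * 2 on filtered [20, 15, 21, 23, 16]:
  20 -> 40
  15 -> 30
  21 -> 42
  23 -> 46
  16 -> 32
Therefore res = [40, 30, 42, 46, 32].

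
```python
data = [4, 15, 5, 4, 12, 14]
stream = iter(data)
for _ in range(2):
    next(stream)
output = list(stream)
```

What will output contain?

Step 1: Create iterator over [4, 15, 5, 4, 12, 14].
Step 2: Advance 2 positions (consuming [4, 15]).
Step 3: list() collects remaining elements: [5, 4, 12, 14].
Therefore output = [5, 4, 12, 14].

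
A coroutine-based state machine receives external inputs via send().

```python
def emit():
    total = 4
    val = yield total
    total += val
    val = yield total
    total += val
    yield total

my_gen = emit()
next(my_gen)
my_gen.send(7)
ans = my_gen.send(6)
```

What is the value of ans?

Step 1: next() -> yield total=4.
Step 2: send(7) -> val=7, total = 4+7 = 11, yield 11.
Step 3: send(6) -> val=6, total = 11+6 = 17, yield 17.
Therefore ans = 17.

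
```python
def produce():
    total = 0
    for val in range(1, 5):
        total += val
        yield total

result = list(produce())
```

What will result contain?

Step 1: Generator accumulates running sum:
  val=1: total = 1, yield 1
  val=2: total = 3, yield 3
  val=3: total = 6, yield 6
  val=4: total = 10, yield 10
Therefore result = [1, 3, 6, 10].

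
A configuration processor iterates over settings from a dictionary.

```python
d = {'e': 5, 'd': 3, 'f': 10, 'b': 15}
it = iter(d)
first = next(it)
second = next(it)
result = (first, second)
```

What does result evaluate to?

Step 1: iter(d) iterates over keys: ['e', 'd', 'f', 'b'].
Step 2: first = next(it) = 'e', second = next(it) = 'd'.
Therefore result = ('e', 'd').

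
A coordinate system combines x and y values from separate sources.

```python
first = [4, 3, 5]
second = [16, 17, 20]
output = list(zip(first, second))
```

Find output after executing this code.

Step 1: zip pairs elements at same index:
  Index 0: (4, 16)
  Index 1: (3, 17)
  Index 2: (5, 20)
Therefore output = [(4, 16), (3, 17), (5, 20)].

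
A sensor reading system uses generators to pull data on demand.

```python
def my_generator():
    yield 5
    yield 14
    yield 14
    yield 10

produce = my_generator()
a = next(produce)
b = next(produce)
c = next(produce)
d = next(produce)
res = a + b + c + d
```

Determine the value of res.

Step 1: Create generator and consume all values:
  a = next(produce) = 5
  b = next(produce) = 14
  c = next(produce) = 14
  d = next(produce) = 10
Step 2: res = 5 + 14 + 14 + 10 = 43.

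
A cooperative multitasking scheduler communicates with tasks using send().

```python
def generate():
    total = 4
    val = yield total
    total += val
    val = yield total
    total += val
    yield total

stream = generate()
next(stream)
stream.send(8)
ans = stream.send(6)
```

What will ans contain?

Step 1: next() -> yield total=4.
Step 2: send(8) -> val=8, total = 4+8 = 12, yield 12.
Step 3: send(6) -> val=6, total = 12+6 = 18, yield 18.
Therefore ans = 18.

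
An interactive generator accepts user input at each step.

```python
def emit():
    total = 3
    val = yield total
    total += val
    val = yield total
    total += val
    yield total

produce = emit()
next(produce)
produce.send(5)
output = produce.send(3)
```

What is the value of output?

Step 1: next() -> yield total=3.
Step 2: send(5) -> val=5, total = 3+5 = 8, yield 8.
Step 3: send(3) -> val=3, total = 8+3 = 11, yield 11.
Therefore output = 11.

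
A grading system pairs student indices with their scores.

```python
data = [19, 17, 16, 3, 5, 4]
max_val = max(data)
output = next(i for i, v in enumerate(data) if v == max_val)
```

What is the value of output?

Step 1: max([19, 17, 16, 3, 5, 4]) = 19.
Step 2: Find first index where value == 19:
  Index 0: 19 == 19, found!
Therefore output = 0.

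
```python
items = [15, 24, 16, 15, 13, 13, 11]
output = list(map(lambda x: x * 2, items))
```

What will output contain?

Step 1: Apply lambda x: x * 2 to each element:
  15 -> 30
  24 -> 48
  16 -> 32
  15 -> 30
  13 -> 26
  13 -> 26
  11 -> 22
Therefore output = [30, 48, 32, 30, 26, 26, 22].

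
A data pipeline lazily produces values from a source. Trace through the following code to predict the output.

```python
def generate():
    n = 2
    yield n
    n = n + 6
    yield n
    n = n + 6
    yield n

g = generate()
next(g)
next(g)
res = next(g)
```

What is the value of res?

Step 1: Trace through generator execution:
  Yield 1: n starts at 2, yield 2
  Yield 2: n = 2 + 6 = 8, yield 8
  Yield 3: n = 8 + 6 = 14, yield 14
Step 2: First next() gets 2, second next() gets the second value, third next() yields 14.
Therefore res = 14.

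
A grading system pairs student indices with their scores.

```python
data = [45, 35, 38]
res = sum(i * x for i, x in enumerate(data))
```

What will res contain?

Step 1: Compute i * x for each (i, x) in enumerate([45, 35, 38]):
  i=0, x=45: 0*45 = 0
  i=1, x=35: 1*35 = 35
  i=2, x=38: 2*38 = 76
Step 2: sum = 0 + 35 + 76 = 111.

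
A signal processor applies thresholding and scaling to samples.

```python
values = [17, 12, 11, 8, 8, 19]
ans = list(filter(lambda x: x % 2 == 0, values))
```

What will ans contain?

Step 1: Filter elements divisible by 2:
  17 % 2 = 1: removed
  12 % 2 = 0: kept
  11 % 2 = 1: removed
  8 % 2 = 0: kept
  8 % 2 = 0: kept
  19 % 2 = 1: removed
Therefore ans = [12, 8, 8].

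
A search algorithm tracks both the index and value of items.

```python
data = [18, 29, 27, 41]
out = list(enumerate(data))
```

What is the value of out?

Step 1: enumerate pairs each element with its index:
  (0, 18)
  (1, 29)
  (2, 27)
  (3, 41)
Therefore out = [(0, 18), (1, 29), (2, 27), (3, 41)].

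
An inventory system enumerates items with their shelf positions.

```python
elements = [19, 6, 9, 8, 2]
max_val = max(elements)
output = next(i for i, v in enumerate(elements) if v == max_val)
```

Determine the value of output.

Step 1: max([19, 6, 9, 8, 2]) = 19.
Step 2: Find first index where value == 19:
  Index 0: 19 == 19, found!
Therefore output = 0.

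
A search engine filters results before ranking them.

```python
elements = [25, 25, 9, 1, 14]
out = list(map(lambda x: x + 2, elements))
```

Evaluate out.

Step 1: Apply lambda x: x + 2 to each element:
  25 -> 27
  25 -> 27
  9 -> 11
  1 -> 3
  14 -> 16
Therefore out = [27, 27, 11, 3, 16].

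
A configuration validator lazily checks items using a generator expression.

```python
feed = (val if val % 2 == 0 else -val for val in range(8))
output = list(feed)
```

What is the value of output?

Step 1: For each val in range(8), yield val if even, else -val:
  val=0: even, yield 0
  val=1: odd, yield -1
  val=2: even, yield 2
  val=3: odd, yield -3
  val=4: even, yield 4
  val=5: odd, yield -5
  val=6: even, yield 6
  val=7: odd, yield -7
Therefore output = [0, -1, 2, -3, 4, -5, 6, -7].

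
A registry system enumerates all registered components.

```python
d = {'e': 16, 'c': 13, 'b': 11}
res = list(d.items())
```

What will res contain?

Step 1: d.items() returns (key, value) pairs in insertion order.
Therefore res = [('e', 16), ('c', 13), ('b', 11)].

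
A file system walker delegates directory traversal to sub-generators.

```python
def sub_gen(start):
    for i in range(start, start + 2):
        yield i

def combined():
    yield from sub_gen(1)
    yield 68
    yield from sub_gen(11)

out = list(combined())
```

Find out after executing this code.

Step 1: combined() delegates to sub_gen(1):
  yield 1
  yield 2
Step 2: yield 68
Step 3: Delegates to sub_gen(11):
  yield 11
  yield 12
Therefore out = [1, 2, 68, 11, 12].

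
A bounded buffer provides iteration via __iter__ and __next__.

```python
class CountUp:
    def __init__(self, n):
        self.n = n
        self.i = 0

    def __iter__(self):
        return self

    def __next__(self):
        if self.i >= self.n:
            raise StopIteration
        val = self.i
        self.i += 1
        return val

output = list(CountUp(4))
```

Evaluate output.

Step 1: CountUp(4) creates an iterator counting 0 to 3.
Step 2: list() consumes all values: [0, 1, 2, 3].
Therefore output = [0, 1, 2, 3].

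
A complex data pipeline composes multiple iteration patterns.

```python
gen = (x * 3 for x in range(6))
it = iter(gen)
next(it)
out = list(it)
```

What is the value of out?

Step 1: Generator produces [0, 3, 6, 9, 12, 15].
Step 2: next(it) consumes first element (0).
Step 3: list(it) collects remaining: [3, 6, 9, 12, 15].
Therefore out = [3, 6, 9, 12, 15].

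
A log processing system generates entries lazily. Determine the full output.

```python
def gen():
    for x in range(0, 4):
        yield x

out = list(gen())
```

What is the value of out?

Step 1: The generator yields each value from range(0, 4).
Step 2: list() consumes all yields: [0, 1, 2, 3].
Therefore out = [0, 1, 2, 3].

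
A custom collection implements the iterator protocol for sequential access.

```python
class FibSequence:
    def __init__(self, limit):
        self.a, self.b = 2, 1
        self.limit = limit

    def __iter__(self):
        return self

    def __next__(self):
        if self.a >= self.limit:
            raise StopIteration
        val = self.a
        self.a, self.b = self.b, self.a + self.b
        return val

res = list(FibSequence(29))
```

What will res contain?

Step 1: Fibonacci-like sequence (a=2, b=1) until >= 29:
  Yield 2, then a,b = 1,3
  Yield 1, then a,b = 3,4
  Yield 3, then a,b = 4,7
  Yield 4, then a,b = 7,11
  Yield 7, then a,b = 11,18
  Yield 11, then a,b = 18,29
  Yield 18, then a,b = 29,47
Step 2: 29 >= 29, stop.
Therefore res = [2, 1, 3, 4, 7, 11, 18].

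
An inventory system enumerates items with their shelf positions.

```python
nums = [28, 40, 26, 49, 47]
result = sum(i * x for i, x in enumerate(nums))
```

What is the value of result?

Step 1: Compute i * x for each (i, x) in enumerate([28, 40, 26, 49, 47]):
  i=0, x=28: 0*28 = 0
  i=1, x=40: 1*40 = 40
  i=2, x=26: 2*26 = 52
  i=3, x=49: 3*49 = 147
  i=4, x=47: 4*47 = 188
Step 2: sum = 0 + 40 + 52 + 147 + 188 = 427.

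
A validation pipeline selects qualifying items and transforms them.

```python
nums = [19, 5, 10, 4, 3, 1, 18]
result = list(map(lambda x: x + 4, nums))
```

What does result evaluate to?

Step 1: Apply lambda x: x + 4 to each element:
  19 -> 23
  5 -> 9
  10 -> 14
  4 -> 8
  3 -> 7
  1 -> 5
  18 -> 22
Therefore result = [23, 9, 14, 8, 7, 5, 22].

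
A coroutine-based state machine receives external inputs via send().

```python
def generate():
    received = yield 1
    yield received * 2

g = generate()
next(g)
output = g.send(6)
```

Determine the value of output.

Step 1: next(g) advances to first yield, producing 1.
Step 2: send(6) resumes, received = 6.
Step 3: yield received * 2 = 6 * 2 = 12.
Therefore output = 12.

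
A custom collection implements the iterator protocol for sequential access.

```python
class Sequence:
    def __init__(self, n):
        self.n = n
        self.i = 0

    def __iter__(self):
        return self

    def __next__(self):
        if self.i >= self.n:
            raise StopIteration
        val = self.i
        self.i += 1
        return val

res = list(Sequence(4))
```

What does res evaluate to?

Step 1: Sequence(4) creates an iterator counting 0 to 3.
Step 2: list() consumes all values: [0, 1, 2, 3].
Therefore res = [0, 1, 2, 3].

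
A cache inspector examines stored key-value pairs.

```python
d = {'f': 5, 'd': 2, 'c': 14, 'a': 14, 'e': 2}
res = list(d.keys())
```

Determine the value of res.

Step 1: d.keys() returns the dictionary keys in insertion order.
Therefore res = ['f', 'd', 'c', 'a', 'e'].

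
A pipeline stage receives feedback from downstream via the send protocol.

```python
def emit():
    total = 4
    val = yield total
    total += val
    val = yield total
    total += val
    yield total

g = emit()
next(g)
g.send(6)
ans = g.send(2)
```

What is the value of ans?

Step 1: next() -> yield total=4.
Step 2: send(6) -> val=6, total = 4+6 = 10, yield 10.
Step 3: send(2) -> val=2, total = 10+2 = 12, yield 12.
Therefore ans = 12.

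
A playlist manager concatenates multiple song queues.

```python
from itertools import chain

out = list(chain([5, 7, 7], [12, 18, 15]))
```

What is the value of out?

Step 1: chain() concatenates iterables: [5, 7, 7] + [12, 18, 15].
Therefore out = [5, 7, 7, 12, 18, 15].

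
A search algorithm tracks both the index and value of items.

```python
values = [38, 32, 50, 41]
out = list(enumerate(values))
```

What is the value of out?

Step 1: enumerate pairs each element with its index:
  (0, 38)
  (1, 32)
  (2, 50)
  (3, 41)
Therefore out = [(0, 38), (1, 32), (2, 50), (3, 41)].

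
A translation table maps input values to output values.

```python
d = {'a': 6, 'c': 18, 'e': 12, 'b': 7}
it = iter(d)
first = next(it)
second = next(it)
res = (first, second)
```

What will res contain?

Step 1: iter(d) iterates over keys: ['a', 'c', 'e', 'b'].
Step 2: first = next(it) = 'a', second = next(it) = 'c'.
Therefore res = ('a', 'c').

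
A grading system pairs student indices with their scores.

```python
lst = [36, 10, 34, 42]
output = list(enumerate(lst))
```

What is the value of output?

Step 1: enumerate pairs each element with its index:
  (0, 36)
  (1, 10)
  (2, 34)
  (3, 42)
Therefore output = [(0, 36), (1, 10), (2, 34), (3, 42)].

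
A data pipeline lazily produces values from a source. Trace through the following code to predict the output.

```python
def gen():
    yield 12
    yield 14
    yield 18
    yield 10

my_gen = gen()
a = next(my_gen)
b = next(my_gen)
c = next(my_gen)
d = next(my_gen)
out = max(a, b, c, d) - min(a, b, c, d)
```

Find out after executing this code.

Step 1: Create generator and consume all values:
  a = next(my_gen) = 12
  b = next(my_gen) = 14
  c = next(my_gen) = 18
  d = next(my_gen) = 10
Step 2: max = 18, min = 10, out = 18 - 10 = 8.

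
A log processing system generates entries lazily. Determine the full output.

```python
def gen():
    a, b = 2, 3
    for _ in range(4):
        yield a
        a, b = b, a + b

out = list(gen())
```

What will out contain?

Step 1: Fibonacci-like sequence starting with a=2, b=3:
  Iteration 1: yield a=2, then a,b = 3,5
  Iteration 2: yield a=3, then a,b = 5,8
  Iteration 3: yield a=5, then a,b = 8,13
  Iteration 4: yield a=8, then a,b = 13,21
Therefore out = [2, 3, 5, 8].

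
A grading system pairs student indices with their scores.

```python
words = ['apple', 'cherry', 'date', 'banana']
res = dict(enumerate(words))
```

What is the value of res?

Step 1: enumerate pairs indices with words:
  0 -> 'apple'
  1 -> 'cherry'
  2 -> 'date'
  3 -> 'banana'
Therefore res = {0: 'apple', 1: 'cherry', 2: 'date', 3: 'banana'}.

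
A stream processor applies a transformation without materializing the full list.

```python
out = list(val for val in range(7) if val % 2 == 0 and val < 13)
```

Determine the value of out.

Step 1: Filter range(7) where val % 2 == 0 and val < 13:
  val=0: both conditions met, included
  val=1: excluded (1 % 2 != 0)
  val=2: both conditions met, included
  val=3: excluded (3 % 2 != 0)
  val=4: both conditions met, included
  val=5: excluded (5 % 2 != 0)
  val=6: both conditions met, included
Therefore out = [0, 2, 4, 6].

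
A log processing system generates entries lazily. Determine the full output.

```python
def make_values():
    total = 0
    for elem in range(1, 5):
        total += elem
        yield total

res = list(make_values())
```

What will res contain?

Step 1: Generator accumulates running sum:
  elem=1: total = 1, yield 1
  elem=2: total = 3, yield 3
  elem=3: total = 6, yield 6
  elem=4: total = 10, yield 10
Therefore res = [1, 3, 6, 10].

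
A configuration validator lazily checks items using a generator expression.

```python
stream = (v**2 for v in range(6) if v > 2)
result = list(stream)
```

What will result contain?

Step 1: For range(6), keep v > 2, then square:
  v=0: 0 <= 2, excluded
  v=1: 1 <= 2, excluded
  v=2: 2 <= 2, excluded
  v=3: 3 > 2, yield 3**2 = 9
  v=4: 4 > 2, yield 4**2 = 16
  v=5: 5 > 2, yield 5**2 = 25
Therefore result = [9, 16, 25].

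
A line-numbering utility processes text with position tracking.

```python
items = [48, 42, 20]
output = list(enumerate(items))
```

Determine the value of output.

Step 1: enumerate pairs each element with its index:
  (0, 48)
  (1, 42)
  (2, 20)
Therefore output = [(0, 48), (1, 42), (2, 20)].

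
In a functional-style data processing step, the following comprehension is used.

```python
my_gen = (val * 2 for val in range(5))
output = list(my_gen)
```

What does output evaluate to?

Step 1: For each val in range(5), compute val*2:
  val=0: 0*2 = 0
  val=1: 1*2 = 2
  val=2: 2*2 = 4
  val=3: 3*2 = 6
  val=4: 4*2 = 8
Therefore output = [0, 2, 4, 6, 8].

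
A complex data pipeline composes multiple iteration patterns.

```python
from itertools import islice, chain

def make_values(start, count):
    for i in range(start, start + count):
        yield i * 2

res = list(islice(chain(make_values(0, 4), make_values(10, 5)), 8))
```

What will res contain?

Step 1: make_values(0, 4) yields [0, 2, 4, 6].
Step 2: make_values(10, 5) yields [20, 22, 24, 26, 28].
Step 3: chain concatenates: [0, 2, 4, 6, 20, 22, 24, 26, 28].
Step 4: islice takes first 8: [0, 2, 4, 6, 20, 22, 24, 26].
Therefore res = [0, 2, 4, 6, 20, 22, 24, 26].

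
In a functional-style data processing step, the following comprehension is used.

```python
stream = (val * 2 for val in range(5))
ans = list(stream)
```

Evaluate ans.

Step 1: For each val in range(5), compute val*2:
  val=0: 0*2 = 0
  val=1: 1*2 = 2
  val=2: 2*2 = 4
  val=3: 3*2 = 6
  val=4: 4*2 = 8
Therefore ans = [0, 2, 4, 6, 8].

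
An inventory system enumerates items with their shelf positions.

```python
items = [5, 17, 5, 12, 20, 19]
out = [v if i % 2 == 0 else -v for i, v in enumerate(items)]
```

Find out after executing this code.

Step 1: For each (i, v), keep v if i is even, negate if odd:
  i=0 (even): keep 5
  i=1 (odd): negate to -17
  i=2 (even): keep 5
  i=3 (odd): negate to -12
  i=4 (even): keep 20
  i=5 (odd): negate to -19
Therefore out = [5, -17, 5, -12, 20, -19].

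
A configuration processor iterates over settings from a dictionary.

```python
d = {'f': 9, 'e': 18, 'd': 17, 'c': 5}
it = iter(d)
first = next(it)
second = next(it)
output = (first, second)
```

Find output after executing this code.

Step 1: iter(d) iterates over keys: ['f', 'e', 'd', 'c'].
Step 2: first = next(it) = 'f', second = next(it) = 'e'.
Therefore output = ('f', 'e').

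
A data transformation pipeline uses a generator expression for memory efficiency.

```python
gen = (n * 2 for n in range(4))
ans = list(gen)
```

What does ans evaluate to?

Step 1: For each n in range(4), compute n*2:
  n=0: 0*2 = 0
  n=1: 1*2 = 2
  n=2: 2*2 = 4
  n=3: 3*2 = 6
Therefore ans = [0, 2, 4, 6].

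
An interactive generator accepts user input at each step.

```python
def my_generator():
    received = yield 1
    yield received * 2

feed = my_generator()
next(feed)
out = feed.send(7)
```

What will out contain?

Step 1: next(feed) advances to first yield, producing 1.
Step 2: send(7) resumes, received = 7.
Step 3: yield received * 2 = 7 * 2 = 14.
Therefore out = 14.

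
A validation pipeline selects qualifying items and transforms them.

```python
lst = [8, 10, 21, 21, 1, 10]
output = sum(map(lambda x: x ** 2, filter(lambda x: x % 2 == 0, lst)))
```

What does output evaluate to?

Step 1: Filter even numbers from [8, 10, 21, 21, 1, 10]: [8, 10, 10]
Step 2: Square each: [64, 100, 100]
Step 3: Sum = 264.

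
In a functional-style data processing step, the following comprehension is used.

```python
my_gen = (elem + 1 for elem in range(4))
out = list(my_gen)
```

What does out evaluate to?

Step 1: For each elem in range(4), compute elem+1:
  elem=0: 0+1 = 1
  elem=1: 1+1 = 2
  elem=2: 2+1 = 3
  elem=3: 3+1 = 4
Therefore out = [1, 2, 3, 4].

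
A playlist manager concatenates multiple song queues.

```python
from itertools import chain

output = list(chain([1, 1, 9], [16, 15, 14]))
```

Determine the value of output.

Step 1: chain() concatenates iterables: [1, 1, 9] + [16, 15, 14].
Therefore output = [1, 1, 9, 16, 15, 14].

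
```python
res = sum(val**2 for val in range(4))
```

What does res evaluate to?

Step 1: Compute val**2 for each val in range(4):
  val=0: 0**2 = 0
  val=1: 1**2 = 1
  val=2: 2**2 = 4
  val=3: 3**2 = 9
Step 2: sum = 0 + 1 + 4 + 9 = 14.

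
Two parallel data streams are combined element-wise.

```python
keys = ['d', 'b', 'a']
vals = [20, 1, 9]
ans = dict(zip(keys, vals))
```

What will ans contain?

Step 1: zip pairs keys with values:
  'd' -> 20
  'b' -> 1
  'a' -> 9
Therefore ans = {'d': 20, 'b': 1, 'a': 9}.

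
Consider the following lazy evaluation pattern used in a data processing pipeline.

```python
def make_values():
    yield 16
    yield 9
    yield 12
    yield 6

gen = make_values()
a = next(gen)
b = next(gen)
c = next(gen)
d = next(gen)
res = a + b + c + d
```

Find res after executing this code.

Step 1: Create generator and consume all values:
  a = next(gen) = 16
  b = next(gen) = 9
  c = next(gen) = 12
  d = next(gen) = 6
Step 2: res = 16 + 9 + 12 + 6 = 43.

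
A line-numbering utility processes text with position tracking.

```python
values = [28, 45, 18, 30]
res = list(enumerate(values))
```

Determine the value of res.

Step 1: enumerate pairs each element with its index:
  (0, 28)
  (1, 45)
  (2, 18)
  (3, 30)
Therefore res = [(0, 28), (1, 45), (2, 18), (3, 30)].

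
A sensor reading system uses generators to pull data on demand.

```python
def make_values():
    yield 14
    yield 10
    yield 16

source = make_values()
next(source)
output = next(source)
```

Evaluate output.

Step 1: make_values() creates a generator.
Step 2: next(source) yields 14 (consumed and discarded).
Step 3: next(source) yields 10, assigned to output.
Therefore output = 10.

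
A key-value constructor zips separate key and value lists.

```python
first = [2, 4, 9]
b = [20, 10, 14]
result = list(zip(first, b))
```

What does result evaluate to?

Step 1: zip pairs elements at same index:
  Index 0: (2, 20)
  Index 1: (4, 10)
  Index 2: (9, 14)
Therefore result = [(2, 20), (4, 10), (9, 14)].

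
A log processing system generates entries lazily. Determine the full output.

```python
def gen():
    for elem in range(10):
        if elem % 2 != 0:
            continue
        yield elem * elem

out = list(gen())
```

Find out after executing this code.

Step 1: Only yield elem**2 when elem is divisible by 2:
  elem=0: 0 % 2 == 0, yield 0**2 = 0
  elem=2: 2 % 2 == 0, yield 2**2 = 4
  elem=4: 4 % 2 == 0, yield 4**2 = 16
  elem=6: 6 % 2 == 0, yield 6**2 = 36
  elem=8: 8 % 2 == 0, yield 8**2 = 64
Therefore out = [0, 4, 16, 36, 64].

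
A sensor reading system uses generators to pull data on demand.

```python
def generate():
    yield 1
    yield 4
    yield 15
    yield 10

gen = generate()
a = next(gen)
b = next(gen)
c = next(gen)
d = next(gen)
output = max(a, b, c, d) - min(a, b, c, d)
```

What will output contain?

Step 1: Create generator and consume all values:
  a = next(gen) = 1
  b = next(gen) = 4
  c = next(gen) = 15
  d = next(gen) = 10
Step 2: max = 15, min = 1, output = 15 - 1 = 14.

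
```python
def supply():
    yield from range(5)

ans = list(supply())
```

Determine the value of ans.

Step 1: yield from delegates to the iterable, yielding each element.
Step 2: Collected values: [0, 1, 2, 3, 4].
Therefore ans = [0, 1, 2, 3, 4].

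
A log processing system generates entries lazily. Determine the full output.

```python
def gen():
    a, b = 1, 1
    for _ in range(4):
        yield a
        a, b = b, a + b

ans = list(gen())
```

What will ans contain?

Step 1: Fibonacci-like sequence starting with a=1, b=1:
  Iteration 1: yield a=1, then a,b = 1,2
  Iteration 2: yield a=1, then a,b = 2,3
  Iteration 3: yield a=2, then a,b = 3,5
  Iteration 4: yield a=3, then a,b = 5,8
Therefore ans = [1, 1, 2, 3].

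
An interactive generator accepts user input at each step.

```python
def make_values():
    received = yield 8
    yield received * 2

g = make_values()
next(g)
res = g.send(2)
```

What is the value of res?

Step 1: next(g) advances to first yield, producing 8.
Step 2: send(2) resumes, received = 2.
Step 3: yield received * 2 = 2 * 2 = 4.
Therefore res = 4.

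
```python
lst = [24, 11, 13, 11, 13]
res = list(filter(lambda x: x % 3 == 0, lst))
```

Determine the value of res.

Step 1: Filter elements divisible by 3:
  24 % 3 = 0: kept
  11 % 3 = 2: removed
  13 % 3 = 1: removed
  11 % 3 = 2: removed
  13 % 3 = 1: removed
Therefore res = [24].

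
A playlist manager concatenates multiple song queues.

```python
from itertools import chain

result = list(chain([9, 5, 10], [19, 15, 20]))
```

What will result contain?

Step 1: chain() concatenates iterables: [9, 5, 10] + [19, 15, 20].
Therefore result = [9, 5, 10, 19, 15, 20].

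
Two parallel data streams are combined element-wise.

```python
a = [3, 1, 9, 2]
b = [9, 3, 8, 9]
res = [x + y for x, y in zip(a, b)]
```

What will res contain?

Step 1: Add corresponding elements:
  3 + 9 = 12
  1 + 3 = 4
  9 + 8 = 17
  2 + 9 = 11
Therefore res = [12, 4, 17, 11].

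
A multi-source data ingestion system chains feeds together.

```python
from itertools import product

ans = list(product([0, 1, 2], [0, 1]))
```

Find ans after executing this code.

Step 1: product([0, 1, 2], [0, 1]) gives all pairs:
  (0, 0)
  (0, 1)
  (1, 0)
  (1, 1)
  (2, 0)
  (2, 1)
Therefore ans = [(0, 0), (0, 1), (1, 0), (1, 1), (2, 0), (2, 1)].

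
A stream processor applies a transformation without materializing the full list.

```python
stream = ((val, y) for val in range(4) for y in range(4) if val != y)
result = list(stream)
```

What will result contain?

Step 1: Nested generator over range(4) x range(4) where val != y:
  (0, 0): excluded (val == y)
  (0, 1): included
  (0, 2): included
  (0, 3): included
  (1, 0): included
  (1, 1): excluded (val == y)
  (1, 2): included
  (1, 3): included
  (2, 0): included
  (2, 1): included
  (2, 2): excluded (val == y)
  (2, 3): included
  (3, 0): included
  (3, 1): included
  (3, 2): included
  (3, 3): excluded (val == y)
Therefore result = [(0, 1), (0, 2), (0, 3), (1, 0), (1, 2), (1, 3), (2, 0), (2, 1), (2, 3), (3, 0), (3, 1), (3, 2)].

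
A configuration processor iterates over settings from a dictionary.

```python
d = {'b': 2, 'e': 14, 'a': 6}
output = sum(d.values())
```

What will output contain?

Step 1: d.values() = [2, 14, 6].
Step 2: sum = 22.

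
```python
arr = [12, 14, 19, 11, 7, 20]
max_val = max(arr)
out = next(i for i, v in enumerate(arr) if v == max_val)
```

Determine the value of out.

Step 1: max([12, 14, 19, 11, 7, 20]) = 20.
Step 2: Find first index where value == 20:
  Index 0: 12 != 20
  Index 1: 14 != 20
  Index 2: 19 != 20
  Index 3: 11 != 20
  Index 4: 7 != 20
  Index 5: 20 == 20, found!
Therefore out = 5.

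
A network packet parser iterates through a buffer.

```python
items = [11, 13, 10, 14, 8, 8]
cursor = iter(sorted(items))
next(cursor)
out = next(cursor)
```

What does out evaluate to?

Step 1: sorted([11, 13, 10, 14, 8, 8]) = [8, 8, 10, 11, 13, 14].
Step 2: Create iterator and skip 1 elements.
Step 3: next() returns 8.
Therefore out = 8.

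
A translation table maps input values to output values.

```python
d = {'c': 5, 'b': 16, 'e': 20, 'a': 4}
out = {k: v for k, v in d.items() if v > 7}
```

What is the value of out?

Step 1: Filter items where value > 7:
  'c': 5 <= 7: removed
  'b': 16 > 7: kept
  'e': 20 > 7: kept
  'a': 4 <= 7: removed
Therefore out = {'b': 16, 'e': 20}.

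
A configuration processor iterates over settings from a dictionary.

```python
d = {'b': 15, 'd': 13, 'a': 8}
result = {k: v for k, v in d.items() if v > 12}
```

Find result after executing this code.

Step 1: Filter items where value > 12:
  'b': 15 > 12: kept
  'd': 13 > 12: kept
  'a': 8 <= 12: removed
Therefore result = {'b': 15, 'd': 13}.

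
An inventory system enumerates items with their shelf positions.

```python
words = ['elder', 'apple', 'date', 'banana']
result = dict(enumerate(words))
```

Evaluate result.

Step 1: enumerate pairs indices with words:
  0 -> 'elder'
  1 -> 'apple'
  2 -> 'date'
  3 -> 'banana'
Therefore result = {0: 'elder', 1: 'apple', 2: 'date', 3: 'banana'}.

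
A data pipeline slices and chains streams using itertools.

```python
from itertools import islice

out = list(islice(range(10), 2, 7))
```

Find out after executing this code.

Step 1: islice(range(10), 2, 7) takes elements at indices [2, 7).
Step 2: Elements: [2, 3, 4, 5, 6].
Therefore out = [2, 3, 4, 5, 6].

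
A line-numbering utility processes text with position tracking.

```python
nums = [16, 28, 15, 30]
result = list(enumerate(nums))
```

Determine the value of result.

Step 1: enumerate pairs each element with its index:
  (0, 16)
  (1, 28)
  (2, 15)
  (3, 30)
Therefore result = [(0, 16), (1, 28), (2, 15), (3, 30)].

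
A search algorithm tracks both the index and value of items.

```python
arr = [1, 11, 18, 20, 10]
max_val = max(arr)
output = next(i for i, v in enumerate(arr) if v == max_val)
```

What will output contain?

Step 1: max([1, 11, 18, 20, 10]) = 20.
Step 2: Find first index where value == 20:
  Index 0: 1 != 20
  Index 1: 11 != 20
  Index 2: 18 != 20
  Index 3: 20 == 20, found!
Therefore output = 3.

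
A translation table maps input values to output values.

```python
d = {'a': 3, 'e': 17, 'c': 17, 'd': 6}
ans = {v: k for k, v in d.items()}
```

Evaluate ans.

Step 1: Invert dict (swap keys and values):
  'a': 3 -> 3: 'a'
  'e': 17 -> 17: 'e'
  'c': 17 -> 17: 'c'
  'd': 6 -> 6: 'd'
Therefore ans = {3: 'a', 17: 'c', 6: 'd'}.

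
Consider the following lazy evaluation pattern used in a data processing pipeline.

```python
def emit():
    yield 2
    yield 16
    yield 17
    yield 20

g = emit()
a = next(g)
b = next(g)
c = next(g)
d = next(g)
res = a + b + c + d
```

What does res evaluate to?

Step 1: Create generator and consume all values:
  a = next(g) = 2
  b = next(g) = 16
  c = next(g) = 17
  d = next(g) = 20
Step 2: res = 2 + 16 + 17 + 20 = 55.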